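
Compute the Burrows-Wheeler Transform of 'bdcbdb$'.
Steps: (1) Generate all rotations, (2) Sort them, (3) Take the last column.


Rotations (sorted):
  0: $bdcbdb -> last char: b
  1: b$bdcbd -> last char: d
  2: bdb$bdc -> last char: c
  3: bdcbdb$ -> last char: $
  4: cbdb$bd -> last char: d
  5: db$bdcb -> last char: b
  6: dcbdb$b -> last char: b


BWT = bdc$dbb


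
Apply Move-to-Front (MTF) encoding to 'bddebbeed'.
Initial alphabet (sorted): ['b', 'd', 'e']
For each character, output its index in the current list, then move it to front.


MTF encoding:
'b': index 0 in ['b', 'd', 'e'] -> ['b', 'd', 'e']
'd': index 1 in ['b', 'd', 'e'] -> ['d', 'b', 'e']
'd': index 0 in ['d', 'b', 'e'] -> ['d', 'b', 'e']
'e': index 2 in ['d', 'b', 'e'] -> ['e', 'd', 'b']
'b': index 2 in ['e', 'd', 'b'] -> ['b', 'e', 'd']
'b': index 0 in ['b', 'e', 'd'] -> ['b', 'e', 'd']
'e': index 1 in ['b', 'e', 'd'] -> ['e', 'b', 'd']
'e': index 0 in ['e', 'b', 'd'] -> ['e', 'b', 'd']
'd': index 2 in ['e', 'b', 'd'] -> ['d', 'e', 'b']


Output: [0, 1, 0, 2, 2, 0, 1, 0, 2]


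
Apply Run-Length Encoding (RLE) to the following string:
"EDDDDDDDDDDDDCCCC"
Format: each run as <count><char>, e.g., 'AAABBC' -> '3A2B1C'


Scanning runs left to right:
  i=0: run of 'E' x 1 -> '1E'
  i=1: run of 'D' x 12 -> '12D'
  i=13: run of 'C' x 4 -> '4C'

RLE = 1E12D4C


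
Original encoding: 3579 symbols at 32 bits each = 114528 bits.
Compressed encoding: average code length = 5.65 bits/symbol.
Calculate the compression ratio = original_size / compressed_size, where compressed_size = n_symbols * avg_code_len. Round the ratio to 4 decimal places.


original_size = n_symbols * orig_bits = 3579 * 32 = 114528 bits
compressed_size = n_symbols * avg_code_len = 3579 * 5.65 = 20221.35 bits
ratio = original_size / compressed_size = 114528 / 20221.35 = 5.6637

Compression ratio = 5.6637


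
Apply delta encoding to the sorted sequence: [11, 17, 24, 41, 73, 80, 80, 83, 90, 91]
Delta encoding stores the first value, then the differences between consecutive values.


First value: 11
Deltas:
  17 - 11 = 6
  24 - 17 = 7
  41 - 24 = 17
  73 - 41 = 32
  80 - 73 = 7
  80 - 80 = 0
  83 - 80 = 3
  90 - 83 = 7
  91 - 90 = 1


Delta encoded: [11, 6, 7, 17, 32, 7, 0, 3, 7, 1]


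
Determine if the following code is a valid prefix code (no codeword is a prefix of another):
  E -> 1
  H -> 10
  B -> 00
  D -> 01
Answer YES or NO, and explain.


Checking each pair (does one codeword prefix another?):
  E='1' vs H='10': prefix -- VIOLATION

NO -- this is NOT a valid prefix code. E (1) is a prefix of H (10).


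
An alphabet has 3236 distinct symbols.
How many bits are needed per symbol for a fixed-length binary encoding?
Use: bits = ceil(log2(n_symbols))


log2(3236) = 11.66
Bracket: 2^11 = 2048 < 3236 <= 2^12 = 4096
So ceil(log2(3236)) = 12

bits = ceil(log2(3236)) = ceil(11.66) = 12 bits


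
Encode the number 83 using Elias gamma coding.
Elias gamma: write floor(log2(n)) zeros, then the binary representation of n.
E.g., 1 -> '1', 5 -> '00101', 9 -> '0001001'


num_bits = floor(log2(83)) + 1 = 7
leading_zeros = num_bits - 1 = 6
binary(83) = 1010011

Elias gamma(83) = '000000' + '1010011' = 0000001010011 (13 bits)


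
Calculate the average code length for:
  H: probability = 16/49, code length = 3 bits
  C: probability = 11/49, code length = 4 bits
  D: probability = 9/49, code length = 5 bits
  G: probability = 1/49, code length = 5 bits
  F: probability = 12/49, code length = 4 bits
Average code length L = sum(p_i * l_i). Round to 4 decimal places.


Weighted contributions p_i * l_i:
  H: (16/49) * 3 = 48/49
  C: (11/49) * 4 = 44/49
  D: (9/49) * 5 = 45/49
  G: (1/49) * 5 = 5/49
  F: (12/49) * 4 = 48/49
Sum = (48 + 44 + 45 + 5 + 48)/49 = 190/49

L = 190/49 = 3.8776 bits/symbol


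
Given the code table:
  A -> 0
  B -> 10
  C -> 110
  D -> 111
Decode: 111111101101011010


Decoding:
111 -> D
111 -> D
10 -> B
110 -> C
10 -> B
110 -> C
10 -> B


Result: DDBCBCB


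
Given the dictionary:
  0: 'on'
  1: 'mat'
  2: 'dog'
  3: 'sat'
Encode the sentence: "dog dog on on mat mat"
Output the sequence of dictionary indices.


Look up each word in the dictionary:
  'dog' -> 2
  'dog' -> 2
  'on' -> 0
  'on' -> 0
  'mat' -> 1
  'mat' -> 1

Encoded: [2, 2, 0, 0, 1, 1]


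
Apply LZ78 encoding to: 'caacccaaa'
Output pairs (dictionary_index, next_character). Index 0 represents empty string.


LZ78 encoding steps:
Dictionary: {0: ''}
Step 1: w='' (idx 0), next='c' -> output (0, 'c'), add 'c' as idx 1
Step 2: w='' (idx 0), next='a' -> output (0, 'a'), add 'a' as idx 2
Step 3: w='a' (idx 2), next='c' -> output (2, 'c'), add 'ac' as idx 3
Step 4: w='c' (idx 1), next='c' -> output (1, 'c'), add 'cc' as idx 4
Step 5: w='a' (idx 2), next='a' -> output (2, 'a'), add 'aa' as idx 5
Step 6: w='a' (idx 2), end of input -> output (2, '')


Encoded: [(0, 'c'), (0, 'a'), (2, 'c'), (1, 'c'), (2, 'a'), (2, '')]


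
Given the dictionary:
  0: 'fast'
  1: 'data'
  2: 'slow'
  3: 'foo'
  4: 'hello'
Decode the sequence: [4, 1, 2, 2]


Look up each index in the dictionary:
  4 -> 'hello'
  1 -> 'data'
  2 -> 'slow'
  2 -> 'slow'

Decoded: "hello data slow slow"


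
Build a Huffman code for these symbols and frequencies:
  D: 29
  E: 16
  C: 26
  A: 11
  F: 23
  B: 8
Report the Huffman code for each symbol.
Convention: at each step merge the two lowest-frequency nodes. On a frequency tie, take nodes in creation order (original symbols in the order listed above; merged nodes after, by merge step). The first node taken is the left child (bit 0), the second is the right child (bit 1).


Huffman tree construction:
Step 1: Merge B(8) + A(11) = 19
Step 2: Merge E(16) + (B+A)(19) = 35
Step 3: Merge F(23) + C(26) = 49
Step 4: Merge D(29) + (E+(B+A))(35) = 64
Step 5: Merge (F+C)(49) + (D+(E+(B+A)))(64) = 113
Read each symbol's code off the tree from the root (left child = 0, right child = 1).

Codes:
  D: 10 (length 2)
  E: 110 (length 3)
  C: 01 (length 2)
  A: 1111 (length 4)
  F: 00 (length 2)
  B: 1110 (length 4)
Average code length: 280/113 = 2.4779 bits/symbol


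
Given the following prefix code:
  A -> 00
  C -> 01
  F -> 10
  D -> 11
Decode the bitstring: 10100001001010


Decoding step by step:
Bits 10 -> F
Bits 10 -> F
Bits 00 -> A
Bits 01 -> C
Bits 00 -> A
Bits 10 -> F
Bits 10 -> F


Decoded message: FFACAFF


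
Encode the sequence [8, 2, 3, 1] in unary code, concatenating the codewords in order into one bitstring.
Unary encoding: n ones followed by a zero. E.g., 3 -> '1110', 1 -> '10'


Encode each number as n ones followed by a terminating 0:
  8 -> 111111110 (9 bits)
  2 -> 110 (3 bits)
  3 -> 1110 (4 bits)
  1 -> 10 (2 bits)
Total length = 9 + 3 + 4 + 2 = 18 bits.

Unary([8, 2, 3, 1]) = 111111110110111010 (18 bits)


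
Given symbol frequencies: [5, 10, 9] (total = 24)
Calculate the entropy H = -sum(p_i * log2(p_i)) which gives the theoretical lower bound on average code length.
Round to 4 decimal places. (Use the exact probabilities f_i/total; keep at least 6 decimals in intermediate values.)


Per-symbol terms -p_i * log2(p_i) with p_i = f_i/24:
  p = 5/24 = 0.208333: log2(p) = -2.263034, -p*log2(p) = 0.471466
  p = 10/24 = 0.416667: log2(p) = -1.263034, -p*log2(p) = 0.526264
  p = 9/24 = 0.375000: log2(p) = -1.415037, -p*log2(p) = 0.530639
H = 0.471466 + 0.526264 + 0.530639 = 1.528369

H = 1.5284 bits/symbol


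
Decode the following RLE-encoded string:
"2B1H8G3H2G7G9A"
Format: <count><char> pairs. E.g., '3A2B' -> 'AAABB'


Expanding each <count><char> pair:
  2B -> 'BB'
  1H -> 'H'
  8G -> 'GGGGGGGG'
  3H -> 'HHH'
  2G -> 'GG'
  7G -> 'GGGGGGG'
  9A -> 'AAAAAAAAA'

Decoded = BBHGGGGGGGGHHHGGGGGGGGGAAAAAAAAA


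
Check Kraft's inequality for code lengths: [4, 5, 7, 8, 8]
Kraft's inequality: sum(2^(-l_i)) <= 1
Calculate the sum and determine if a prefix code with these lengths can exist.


Sum = 2^(-4) + 2^(-5) + 2^(-7) + 2^(-8) + 2^(-8)
    = 0.0625 + 0.03125 + 0.0078125 + 0.00390625 + 0.00390625
    = 28/256 = 0.109375
Since 0.109375 <= 1, Kraft's inequality IS satisfied.
A prefix code with these lengths CAN exist.

Kraft sum = 0.109375. Satisfied.


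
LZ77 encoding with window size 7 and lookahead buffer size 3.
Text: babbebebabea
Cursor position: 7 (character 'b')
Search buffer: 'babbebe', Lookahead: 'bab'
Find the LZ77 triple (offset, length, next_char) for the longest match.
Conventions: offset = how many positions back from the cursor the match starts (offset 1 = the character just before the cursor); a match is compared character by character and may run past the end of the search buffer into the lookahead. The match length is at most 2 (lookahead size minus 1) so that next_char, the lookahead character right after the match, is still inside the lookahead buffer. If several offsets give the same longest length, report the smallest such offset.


Try each offset into the search buffer:
  offset=1 (pos 6, char 'e'): match length 0
  offset=2 (pos 5, char 'b'): match length 1
  offset=3 (pos 4, char 'e'): match length 0
  offset=4 (pos 3, char 'b'): match length 1
  offset=5 (pos 2, char 'b'): match length 1
  offset=6 (pos 1, char 'a'): match length 0
  offset=7 (pos 0, char 'b'): match length 2
Longest match has length 2 at offset 7.
next_char = character at position 7 + 2 = 9 -> 'b'

Best match: offset=7, length=2 (matching 'ba' starting at position 0)
LZ77 triple: (7, 2, 'b')


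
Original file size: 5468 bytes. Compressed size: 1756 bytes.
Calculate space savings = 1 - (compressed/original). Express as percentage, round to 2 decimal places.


ratio = compressed/original = 1756/5468 = 0.321141
savings = 1 - ratio = 1 - 0.321141 = 0.678859
as a percentage: 0.678859 * 100 = 67.89%

Space savings = 1 - 1756/5468 = 67.89%


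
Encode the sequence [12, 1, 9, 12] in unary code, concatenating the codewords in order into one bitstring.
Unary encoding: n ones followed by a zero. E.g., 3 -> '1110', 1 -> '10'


Encode each number as n ones followed by a terminating 0:
  12 -> 1111111111110 (13 bits)
  1 -> 10 (2 bits)
  9 -> 1111111110 (10 bits)
  12 -> 1111111111110 (13 bits)
Total length = 13 + 2 + 10 + 13 = 38 bits.

Unary([12, 1, 9, 12]) = 11111111111101011111111101111111111110 (38 bits)


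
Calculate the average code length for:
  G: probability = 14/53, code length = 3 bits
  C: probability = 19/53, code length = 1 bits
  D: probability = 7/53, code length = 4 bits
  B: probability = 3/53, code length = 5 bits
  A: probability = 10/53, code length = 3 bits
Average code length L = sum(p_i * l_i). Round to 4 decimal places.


Weighted contributions p_i * l_i:
  G: (14/53) * 3 = 42/53
  C: (19/53) * 1 = 19/53
  D: (7/53) * 4 = 28/53
  B: (3/53) * 5 = 15/53
  A: (10/53) * 3 = 30/53
Sum = (42 + 19 + 28 + 15 + 30)/53 = 134/53

L = 134/53 = 2.5283 bits/symbol


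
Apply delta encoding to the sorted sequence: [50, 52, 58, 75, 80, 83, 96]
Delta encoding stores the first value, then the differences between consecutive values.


First value: 50
Deltas:
  52 - 50 = 2
  58 - 52 = 6
  75 - 58 = 17
  80 - 75 = 5
  83 - 80 = 3
  96 - 83 = 13


Delta encoded: [50, 2, 6, 17, 5, 3, 13]


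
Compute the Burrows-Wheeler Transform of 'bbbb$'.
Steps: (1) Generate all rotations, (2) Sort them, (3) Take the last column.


Rotations (sorted):
  0: $bbbb -> last char: b
  1: b$bbb -> last char: b
  2: bb$bb -> last char: b
  3: bbb$b -> last char: b
  4: bbbb$ -> last char: $


BWT = bbbb$


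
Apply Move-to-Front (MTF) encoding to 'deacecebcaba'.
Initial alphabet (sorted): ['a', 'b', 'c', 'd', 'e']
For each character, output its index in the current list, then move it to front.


MTF encoding:
'd': index 3 in ['a', 'b', 'c', 'd', 'e'] -> ['d', 'a', 'b', 'c', 'e']
'e': index 4 in ['d', 'a', 'b', 'c', 'e'] -> ['e', 'd', 'a', 'b', 'c']
'a': index 2 in ['e', 'd', 'a', 'b', 'c'] -> ['a', 'e', 'd', 'b', 'c']
'c': index 4 in ['a', 'e', 'd', 'b', 'c'] -> ['c', 'a', 'e', 'd', 'b']
'e': index 2 in ['c', 'a', 'e', 'd', 'b'] -> ['e', 'c', 'a', 'd', 'b']
'c': index 1 in ['e', 'c', 'a', 'd', 'b'] -> ['c', 'e', 'a', 'd', 'b']
'e': index 1 in ['c', 'e', 'a', 'd', 'b'] -> ['e', 'c', 'a', 'd', 'b']
'b': index 4 in ['e', 'c', 'a', 'd', 'b'] -> ['b', 'e', 'c', 'a', 'd']
'c': index 2 in ['b', 'e', 'c', 'a', 'd'] -> ['c', 'b', 'e', 'a', 'd']
'a': index 3 in ['c', 'b', 'e', 'a', 'd'] -> ['a', 'c', 'b', 'e', 'd']
'b': index 2 in ['a', 'c', 'b', 'e', 'd'] -> ['b', 'a', 'c', 'e', 'd']
'a': index 1 in ['b', 'a', 'c', 'e', 'd'] -> ['a', 'b', 'c', 'e', 'd']


Output: [3, 4, 2, 4, 2, 1, 1, 4, 2, 3, 2, 1]


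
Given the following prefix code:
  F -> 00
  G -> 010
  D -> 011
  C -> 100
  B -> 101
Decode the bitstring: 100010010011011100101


Decoding step by step:
Bits 100 -> C
Bits 010 -> G
Bits 010 -> G
Bits 011 -> D
Bits 011 -> D
Bits 100 -> C
Bits 101 -> B


Decoded message: CGGDDCB


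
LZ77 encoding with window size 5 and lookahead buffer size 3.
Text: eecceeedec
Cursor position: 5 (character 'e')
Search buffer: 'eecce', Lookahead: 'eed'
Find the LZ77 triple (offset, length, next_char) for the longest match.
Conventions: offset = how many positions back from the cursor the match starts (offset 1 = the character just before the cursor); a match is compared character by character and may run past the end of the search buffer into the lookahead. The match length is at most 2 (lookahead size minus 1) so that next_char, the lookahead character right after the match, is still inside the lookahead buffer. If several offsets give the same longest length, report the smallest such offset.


Try each offset into the search buffer:
  offset=1 (pos 4, char 'e'): match length 2
  offset=2 (pos 3, char 'c'): match length 0
  offset=3 (pos 2, char 'c'): match length 0
  offset=4 (pos 1, char 'e'): match length 1
  offset=5 (pos 0, char 'e'): match length 2
Longest match has length 2, found at offsets 1, 5; take the smallest, offset 1.
next_char = character at position 5 + 2 = 7 -> 'd'

Best match: offset=1, length=2 (matching 'ee' starting at position 4)
LZ77 triple: (1, 2, 'd')


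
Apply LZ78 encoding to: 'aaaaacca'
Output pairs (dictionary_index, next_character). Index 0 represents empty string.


LZ78 encoding steps:
Dictionary: {0: ''}
Step 1: w='' (idx 0), next='a' -> output (0, 'a'), add 'a' as idx 1
Step 2: w='a' (idx 1), next='a' -> output (1, 'a'), add 'aa' as idx 2
Step 3: w='aa' (idx 2), next='c' -> output (2, 'c'), add 'aac' as idx 3
Step 4: w='' (idx 0), next='c' -> output (0, 'c'), add 'c' as idx 4
Step 5: w='a' (idx 1), end of input -> output (1, '')


Encoded: [(0, 'a'), (1, 'a'), (2, 'c'), (0, 'c'), (1, '')]


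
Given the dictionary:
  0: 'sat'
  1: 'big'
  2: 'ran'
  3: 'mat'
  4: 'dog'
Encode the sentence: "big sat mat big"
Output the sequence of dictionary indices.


Look up each word in the dictionary:
  'big' -> 1
  'sat' -> 0
  'mat' -> 3
  'big' -> 1

Encoded: [1, 0, 3, 1]


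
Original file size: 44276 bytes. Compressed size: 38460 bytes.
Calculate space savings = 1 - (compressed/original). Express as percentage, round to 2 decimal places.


ratio = compressed/original = 38460/44276 = 0.868642
savings = 1 - ratio = 1 - 0.868642 = 0.131358
as a percentage: 0.131358 * 100 = 13.14%

Space savings = 1 - 38460/44276 = 13.14%


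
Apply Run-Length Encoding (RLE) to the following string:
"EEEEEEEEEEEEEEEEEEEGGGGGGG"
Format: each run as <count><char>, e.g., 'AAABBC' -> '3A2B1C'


Scanning runs left to right:
  i=0: run of 'E' x 19 -> '19E'
  i=19: run of 'G' x 7 -> '7G'

RLE = 19E7G


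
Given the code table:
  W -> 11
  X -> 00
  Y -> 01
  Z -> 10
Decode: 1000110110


Decoding:
10 -> Z
00 -> X
11 -> W
01 -> Y
10 -> Z


Result: ZXWYZ


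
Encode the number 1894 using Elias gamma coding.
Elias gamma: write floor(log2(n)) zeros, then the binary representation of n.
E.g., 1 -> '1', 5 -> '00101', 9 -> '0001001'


num_bits = floor(log2(1894)) + 1 = 11
leading_zeros = num_bits - 1 = 10
binary(1894) = 11101100110

Elias gamma(1894) = '0000000000' + '11101100110' = 000000000011101100110 (21 bits)


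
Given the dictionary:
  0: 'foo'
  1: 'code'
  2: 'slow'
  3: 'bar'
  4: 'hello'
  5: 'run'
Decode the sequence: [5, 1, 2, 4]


Look up each index in the dictionary:
  5 -> 'run'
  1 -> 'code'
  2 -> 'slow'
  4 -> 'hello'

Decoded: "run code slow hello"


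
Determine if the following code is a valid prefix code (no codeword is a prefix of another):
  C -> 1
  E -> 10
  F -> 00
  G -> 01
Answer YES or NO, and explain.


Checking each pair (does one codeword prefix another?):
  C='1' vs E='10': prefix -- VIOLATION

NO -- this is NOT a valid prefix code. C (1) is a prefix of E (10).


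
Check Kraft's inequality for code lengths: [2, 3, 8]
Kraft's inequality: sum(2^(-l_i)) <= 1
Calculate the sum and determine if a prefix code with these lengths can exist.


Sum = 2^(-2) + 2^(-3) + 2^(-8)
    = 0.25 + 0.125 + 0.00390625
    = 97/256 = 0.37890625
Since 0.37890625 <= 1, Kraft's inequality IS satisfied.
A prefix code with these lengths CAN exist.

Kraft sum = 0.37890625. Satisfied.


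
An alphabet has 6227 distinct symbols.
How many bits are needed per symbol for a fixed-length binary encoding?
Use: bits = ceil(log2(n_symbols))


log2(6227) = 12.6043
Bracket: 2^12 = 4096 < 6227 <= 2^13 = 8192
So ceil(log2(6227)) = 13

bits = ceil(log2(6227)) = ceil(12.6043) = 13 bits


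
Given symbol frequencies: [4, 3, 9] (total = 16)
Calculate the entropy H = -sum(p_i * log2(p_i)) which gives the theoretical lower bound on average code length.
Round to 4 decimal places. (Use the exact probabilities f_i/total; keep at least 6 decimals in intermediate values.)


Per-symbol terms -p_i * log2(p_i) with p_i = f_i/16:
  p = 4/16 = 0.250000: log2(p) = -2.000000, -p*log2(p) = 0.500000
  p = 3/16 = 0.187500: log2(p) = -2.415037, -p*log2(p) = 0.452820
  p = 9/16 = 0.562500: log2(p) = -0.830075, -p*log2(p) = 0.466917
H = 0.500000 + 0.452820 + 0.466917 = 1.419737

H = 1.4197 bits/symbol


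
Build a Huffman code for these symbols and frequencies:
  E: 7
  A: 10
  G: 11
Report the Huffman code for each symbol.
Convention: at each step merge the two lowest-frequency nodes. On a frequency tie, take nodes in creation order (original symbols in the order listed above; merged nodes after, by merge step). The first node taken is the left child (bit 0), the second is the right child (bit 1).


Huffman tree construction:
Step 1: Merge E(7) + A(10) = 17
Step 2: Merge G(11) + (E+A)(17) = 28
Read each symbol's code off the tree from the root (left child = 0, right child = 1).

Codes:
  E: 10 (length 2)
  A: 11 (length 2)
  G: 0 (length 1)
Average code length: 45/28 = 1.6071 bits/symbol


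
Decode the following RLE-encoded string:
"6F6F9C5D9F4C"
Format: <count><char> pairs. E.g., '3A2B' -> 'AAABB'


Expanding each <count><char> pair:
  6F -> 'FFFFFF'
  6F -> 'FFFFFF'
  9C -> 'CCCCCCCCC'
  5D -> 'DDDDD'
  9F -> 'FFFFFFFFF'
  4C -> 'CCCC'

Decoded = FFFFFFFFFFFFCCCCCCCCCDDDDDFFFFFFFFFCCCC


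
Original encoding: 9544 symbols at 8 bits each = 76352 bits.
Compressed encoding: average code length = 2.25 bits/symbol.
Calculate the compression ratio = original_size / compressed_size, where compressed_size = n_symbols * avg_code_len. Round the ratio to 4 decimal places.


original_size = n_symbols * orig_bits = 9544 * 8 = 76352 bits
compressed_size = n_symbols * avg_code_len = 9544 * 2.25 = 21474.0 bits
ratio = original_size / compressed_size = 76352 / 21474.0 = 3.5556

Compression ratio = 3.5556


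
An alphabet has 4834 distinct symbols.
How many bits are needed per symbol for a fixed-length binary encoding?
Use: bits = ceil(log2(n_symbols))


log2(4834) = 12.239
Bracket: 2^12 = 4096 < 4834 <= 2^13 = 8192
So ceil(log2(4834)) = 13

bits = ceil(log2(4834)) = ceil(12.239) = 13 bits


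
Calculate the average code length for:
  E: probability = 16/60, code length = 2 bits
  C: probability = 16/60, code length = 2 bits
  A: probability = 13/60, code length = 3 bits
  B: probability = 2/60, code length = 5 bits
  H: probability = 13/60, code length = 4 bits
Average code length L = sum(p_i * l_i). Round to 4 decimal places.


Weighted contributions p_i * l_i:
  E: (16/60) * 2 = 32/60
  C: (16/60) * 2 = 32/60
  A: (13/60) * 3 = 39/60
  B: (2/60) * 5 = 10/60
  H: (13/60) * 4 = 52/60
Sum = (32 + 32 + 39 + 10 + 52)/60 = 165/60

L = 165/60 = 2.7500 bits/symbol


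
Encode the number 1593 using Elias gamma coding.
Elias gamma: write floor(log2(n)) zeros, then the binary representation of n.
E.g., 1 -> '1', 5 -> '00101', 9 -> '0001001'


num_bits = floor(log2(1593)) + 1 = 11
leading_zeros = num_bits - 1 = 10
binary(1593) = 11000111001

Elias gamma(1593) = '0000000000' + '11000111001' = 000000000011000111001 (21 bits)


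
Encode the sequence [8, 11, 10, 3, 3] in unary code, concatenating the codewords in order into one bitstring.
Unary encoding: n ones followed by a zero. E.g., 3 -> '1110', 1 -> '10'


Encode each number as n ones followed by a terminating 0:
  8 -> 111111110 (9 bits)
  11 -> 111111111110 (12 bits)
  10 -> 11111111110 (11 bits)
  3 -> 1110 (4 bits)
  3 -> 1110 (4 bits)
Total length = 9 + 12 + 11 + 4 + 4 = 40 bits.

Unary([8, 11, 10, 3, 3]) = 1111111101111111111101111111111011101110 (40 bits)


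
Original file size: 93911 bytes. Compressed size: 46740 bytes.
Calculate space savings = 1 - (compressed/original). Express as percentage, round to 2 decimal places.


ratio = compressed/original = 46740/93911 = 0.497705
savings = 1 - ratio = 1 - 0.497705 = 0.502295
as a percentage: 0.502295 * 100 = 50.23%

Space savings = 1 - 46740/93911 = 50.23%


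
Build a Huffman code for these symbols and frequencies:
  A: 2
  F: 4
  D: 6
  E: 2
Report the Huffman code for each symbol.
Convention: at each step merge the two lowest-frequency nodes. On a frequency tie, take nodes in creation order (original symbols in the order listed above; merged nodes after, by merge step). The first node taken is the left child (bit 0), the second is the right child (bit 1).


Huffman tree construction:
Step 1: Merge A(2) + E(2) = 4
Step 2: Merge F(4) + (A+E)(4) = 8
Step 3: Merge D(6) + (F+(A+E))(8) = 14
Read each symbol's code off the tree from the root (left child = 0, right child = 1).

Codes:
  A: 110 (length 3)
  F: 10 (length 2)
  D: 0 (length 1)
  E: 111 (length 3)
Average code length: 26/14 = 1.8571 bits/symbol


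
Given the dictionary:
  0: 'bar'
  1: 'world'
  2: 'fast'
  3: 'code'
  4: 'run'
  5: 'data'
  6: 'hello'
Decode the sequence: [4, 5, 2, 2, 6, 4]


Look up each index in the dictionary:
  4 -> 'run'
  5 -> 'data'
  2 -> 'fast'
  2 -> 'fast'
  6 -> 'hello'
  4 -> 'run'

Decoded: "run data fast fast hello run"


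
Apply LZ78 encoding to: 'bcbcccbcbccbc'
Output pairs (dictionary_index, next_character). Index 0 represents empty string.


LZ78 encoding steps:
Dictionary: {0: ''}
Step 1: w='' (idx 0), next='b' -> output (0, 'b'), add 'b' as idx 1
Step 2: w='' (idx 0), next='c' -> output (0, 'c'), add 'c' as idx 2
Step 3: w='b' (idx 1), next='c' -> output (1, 'c'), add 'bc' as idx 3
Step 4: w='c' (idx 2), next='c' -> output (2, 'c'), add 'cc' as idx 4
Step 5: w='bc' (idx 3), next='b' -> output (3, 'b'), add 'bcb' as idx 5
Step 6: w='cc' (idx 4), next='b' -> output (4, 'b'), add 'ccb' as idx 6
Step 7: w='c' (idx 2), end of input -> output (2, '')


Encoded: [(0, 'b'), (0, 'c'), (1, 'c'), (2, 'c'), (3, 'b'), (4, 'b'), (2, '')]


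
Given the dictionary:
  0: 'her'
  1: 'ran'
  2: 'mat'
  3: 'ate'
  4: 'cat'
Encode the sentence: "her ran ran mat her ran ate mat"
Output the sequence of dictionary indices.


Look up each word in the dictionary:
  'her' -> 0
  'ran' -> 1
  'ran' -> 1
  'mat' -> 2
  'her' -> 0
  'ran' -> 1
  'ate' -> 3
  'mat' -> 2

Encoded: [0, 1, 1, 2, 0, 1, 3, 2]


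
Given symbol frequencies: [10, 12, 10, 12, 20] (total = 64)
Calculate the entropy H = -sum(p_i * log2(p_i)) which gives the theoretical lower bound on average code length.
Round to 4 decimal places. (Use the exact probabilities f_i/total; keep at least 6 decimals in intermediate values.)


Per-symbol terms -p_i * log2(p_i) with p_i = f_i/64:
  p = 10/64 = 0.156250: log2(p) = -2.678072, -p*log2(p) = 0.418449
  p = 12/64 = 0.187500: log2(p) = -2.415037, -p*log2(p) = 0.452820
  p = 10/64 = 0.156250: log2(p) = -2.678072, -p*log2(p) = 0.418449
  p = 12/64 = 0.187500: log2(p) = -2.415037, -p*log2(p) = 0.452820
  p = 20/64 = 0.312500: log2(p) = -1.678072, -p*log2(p) = 0.524397
H = 0.418449 + 0.452820 + 0.418449 + 0.452820 + 0.524397 = 2.266935

H = 2.2669 bits/symbol


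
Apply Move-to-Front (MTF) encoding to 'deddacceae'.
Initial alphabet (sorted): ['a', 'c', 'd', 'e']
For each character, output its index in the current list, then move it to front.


MTF encoding:
'd': index 2 in ['a', 'c', 'd', 'e'] -> ['d', 'a', 'c', 'e']
'e': index 3 in ['d', 'a', 'c', 'e'] -> ['e', 'd', 'a', 'c']
'd': index 1 in ['e', 'd', 'a', 'c'] -> ['d', 'e', 'a', 'c']
'd': index 0 in ['d', 'e', 'a', 'c'] -> ['d', 'e', 'a', 'c']
'a': index 2 in ['d', 'e', 'a', 'c'] -> ['a', 'd', 'e', 'c']
'c': index 3 in ['a', 'd', 'e', 'c'] -> ['c', 'a', 'd', 'e']
'c': index 0 in ['c', 'a', 'd', 'e'] -> ['c', 'a', 'd', 'e']
'e': index 3 in ['c', 'a', 'd', 'e'] -> ['e', 'c', 'a', 'd']
'a': index 2 in ['e', 'c', 'a', 'd'] -> ['a', 'e', 'c', 'd']
'e': index 1 in ['a', 'e', 'c', 'd'] -> ['e', 'a', 'c', 'd']


Output: [2, 3, 1, 0, 2, 3, 0, 3, 2, 1]


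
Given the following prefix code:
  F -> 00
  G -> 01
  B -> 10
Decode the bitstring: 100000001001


Decoding step by step:
Bits 10 -> B
Bits 00 -> F
Bits 00 -> F
Bits 00 -> F
Bits 10 -> B
Bits 01 -> G


Decoded message: BFFFBG


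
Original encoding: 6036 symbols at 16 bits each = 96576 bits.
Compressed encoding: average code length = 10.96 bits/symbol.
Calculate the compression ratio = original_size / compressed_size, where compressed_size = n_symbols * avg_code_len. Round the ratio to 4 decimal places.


original_size = n_symbols * orig_bits = 6036 * 16 = 96576 bits
compressed_size = n_symbols * avg_code_len = 6036 * 10.96 = 66154.56 bits
ratio = original_size / compressed_size = 96576 / 66154.56 = 1.4599

Compression ratio = 1.4599


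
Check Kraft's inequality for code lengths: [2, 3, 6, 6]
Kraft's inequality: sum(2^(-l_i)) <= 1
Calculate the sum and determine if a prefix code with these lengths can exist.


Sum = 2^(-2) + 2^(-3) + 2^(-6) + 2^(-6)
    = 0.25 + 0.125 + 0.015625 + 0.015625
    = 26/64 = 0.40625
Since 0.40625 <= 1, Kraft's inequality IS satisfied.
A prefix code with these lengths CAN exist.

Kraft sum = 0.40625. Satisfied.


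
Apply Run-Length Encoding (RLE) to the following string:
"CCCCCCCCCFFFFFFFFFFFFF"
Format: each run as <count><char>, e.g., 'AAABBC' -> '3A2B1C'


Scanning runs left to right:
  i=0: run of 'C' x 9 -> '9C'
  i=9: run of 'F' x 13 -> '13F'

RLE = 9C13F


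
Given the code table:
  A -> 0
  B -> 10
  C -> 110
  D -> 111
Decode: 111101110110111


Decoding:
111 -> D
10 -> B
111 -> D
0 -> A
110 -> C
111 -> D


Result: DBDACD


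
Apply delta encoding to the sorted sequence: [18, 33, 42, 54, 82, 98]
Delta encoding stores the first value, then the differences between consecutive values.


First value: 18
Deltas:
  33 - 18 = 15
  42 - 33 = 9
  54 - 42 = 12
  82 - 54 = 28
  98 - 82 = 16


Delta encoded: [18, 15, 9, 12, 28, 16]


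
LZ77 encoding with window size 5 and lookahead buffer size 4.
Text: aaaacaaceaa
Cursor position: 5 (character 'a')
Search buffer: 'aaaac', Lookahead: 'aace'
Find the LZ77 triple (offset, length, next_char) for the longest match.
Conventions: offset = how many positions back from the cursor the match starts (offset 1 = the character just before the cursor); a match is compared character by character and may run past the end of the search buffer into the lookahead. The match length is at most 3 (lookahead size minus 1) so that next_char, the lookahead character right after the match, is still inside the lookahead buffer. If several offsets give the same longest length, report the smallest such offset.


Try each offset into the search buffer:
  offset=1 (pos 4, char 'c'): match length 0
  offset=2 (pos 3, char 'a'): match length 1
  offset=3 (pos 2, char 'a'): match length 3
  offset=4 (pos 1, char 'a'): match length 2
  offset=5 (pos 0, char 'a'): match length 2
Longest match has length 3 at offset 3.
next_char = character at position 5 + 3 = 8 -> 'e'

Best match: offset=3, length=3 (matching 'aac' starting at position 2)
LZ77 triple: (3, 3, 'e')


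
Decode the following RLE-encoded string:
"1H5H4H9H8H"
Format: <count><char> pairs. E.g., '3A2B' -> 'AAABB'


Expanding each <count><char> pair:
  1H -> 'H'
  5H -> 'HHHHH'
  4H -> 'HHHH'
  9H -> 'HHHHHHHHH'
  8H -> 'HHHHHHHH'

Decoded = HHHHHHHHHHHHHHHHHHHHHHHHHHH


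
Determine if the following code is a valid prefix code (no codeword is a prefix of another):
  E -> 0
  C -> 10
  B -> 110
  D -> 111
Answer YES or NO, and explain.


Checking each pair (does one codeword prefix another?):
  E='0' vs C='10': no prefix
  E='0' vs B='110': no prefix
  E='0' vs D='111': no prefix
  C='10' vs E='0': no prefix
  C='10' vs B='110': no prefix
  C='10' vs D='111': no prefix
  B='110' vs E='0': no prefix
  B='110' vs C='10': no prefix
  B='110' vs D='111': no prefix
  D='111' vs E='0': no prefix
  D='111' vs C='10': no prefix
  D='111' vs B='110': no prefix
No violation found over all pairs.

YES -- this is a valid prefix code. No codeword is a prefix of any other codeword.


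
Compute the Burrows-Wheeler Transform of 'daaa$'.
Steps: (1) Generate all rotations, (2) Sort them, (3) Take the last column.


Rotations (sorted):
  0: $daaa -> last char: a
  1: a$daa -> last char: a
  2: aa$da -> last char: a
  3: aaa$d -> last char: d
  4: daaa$ -> last char: $


BWT = aaad$


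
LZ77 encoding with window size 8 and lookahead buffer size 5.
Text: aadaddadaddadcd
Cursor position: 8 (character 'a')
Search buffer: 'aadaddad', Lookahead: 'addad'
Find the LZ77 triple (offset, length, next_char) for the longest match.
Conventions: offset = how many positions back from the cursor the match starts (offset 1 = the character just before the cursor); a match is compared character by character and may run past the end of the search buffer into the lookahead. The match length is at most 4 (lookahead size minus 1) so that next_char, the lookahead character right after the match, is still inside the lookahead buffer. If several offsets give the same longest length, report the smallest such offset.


Try each offset into the search buffer:
  offset=1 (pos 7, char 'd'): match length 0
  offset=2 (pos 6, char 'a'): match length 2
  offset=3 (pos 5, char 'd'): match length 0
  offset=4 (pos 4, char 'd'): match length 0
  offset=5 (pos 3, char 'a'): match length 4
  offset=6 (pos 2, char 'd'): match length 0
  offset=7 (pos 1, char 'a'): match length 2
  offset=8 (pos 0, char 'a'): match length 1
Longest match has length 4 at offset 5.
next_char = character at position 8 + 4 = 12 -> 'd'

Best match: offset=5, length=4 (matching 'adda' starting at position 3)
LZ77 triple: (5, 4, 'd')


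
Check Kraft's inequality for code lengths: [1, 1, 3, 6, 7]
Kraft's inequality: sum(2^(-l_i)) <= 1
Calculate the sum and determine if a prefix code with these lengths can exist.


Sum = 2^(-1) + 2^(-1) + 2^(-3) + 2^(-6) + 2^(-7)
    = 0.5 + 0.5 + 0.125 + 0.015625 + 0.0078125
    = 147/128 = 1.1484375
Since 1.1484375 > 1, Kraft's inequality is NOT satisfied.
A prefix code with these lengths CANNOT exist.

Kraft sum = 1.1484375. Not satisfied.


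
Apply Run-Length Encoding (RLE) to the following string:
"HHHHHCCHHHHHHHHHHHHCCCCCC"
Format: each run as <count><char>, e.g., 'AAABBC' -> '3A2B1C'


Scanning runs left to right:
  i=0: run of 'H' x 5 -> '5H'
  i=5: run of 'C' x 2 -> '2C'
  i=7: run of 'H' x 12 -> '12H'
  i=19: run of 'C' x 6 -> '6C'

RLE = 5H2C12H6C


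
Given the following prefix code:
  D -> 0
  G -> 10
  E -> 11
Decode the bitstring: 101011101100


Decoding step by step:
Bits 10 -> G
Bits 10 -> G
Bits 11 -> E
Bits 10 -> G
Bits 11 -> E
Bits 0 -> D
Bits 0 -> D


Decoded message: GGEGEDD


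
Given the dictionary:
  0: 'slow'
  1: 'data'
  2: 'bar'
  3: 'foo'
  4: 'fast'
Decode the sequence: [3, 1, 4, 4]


Look up each index in the dictionary:
  3 -> 'foo'
  1 -> 'data'
  4 -> 'fast'
  4 -> 'fast'

Decoded: "foo data fast fast"


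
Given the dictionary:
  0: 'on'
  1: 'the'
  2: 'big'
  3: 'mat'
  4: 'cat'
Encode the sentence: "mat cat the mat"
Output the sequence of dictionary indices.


Look up each word in the dictionary:
  'mat' -> 3
  'cat' -> 4
  'the' -> 1
  'mat' -> 3

Encoded: [3, 4, 1, 3]


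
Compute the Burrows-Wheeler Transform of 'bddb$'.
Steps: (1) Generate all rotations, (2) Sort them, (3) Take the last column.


Rotations (sorted):
  0: $bddb -> last char: b
  1: b$bdd -> last char: d
  2: bddb$ -> last char: $
  3: db$bd -> last char: d
  4: ddb$b -> last char: b


BWT = bd$db


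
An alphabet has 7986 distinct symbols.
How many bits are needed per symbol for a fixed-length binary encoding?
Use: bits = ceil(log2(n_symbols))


log2(7986) = 12.9633
Bracket: 2^12 = 4096 < 7986 <= 2^13 = 8192
So ceil(log2(7986)) = 13

bits = ceil(log2(7986)) = ceil(12.9633) = 13 bits


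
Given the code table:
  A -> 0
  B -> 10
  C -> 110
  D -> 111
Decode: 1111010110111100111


Decoding:
111 -> D
10 -> B
10 -> B
110 -> C
111 -> D
10 -> B
0 -> A
111 -> D


Result: DBBCDBAD


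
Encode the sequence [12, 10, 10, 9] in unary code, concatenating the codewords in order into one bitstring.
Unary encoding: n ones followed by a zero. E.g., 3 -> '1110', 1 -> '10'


Encode each number as n ones followed by a terminating 0:
  12 -> 1111111111110 (13 bits)
  10 -> 11111111110 (11 bits)
  10 -> 11111111110 (11 bits)
  9 -> 1111111110 (10 bits)
Total length = 13 + 11 + 11 + 10 = 45 bits.

Unary([12, 10, 10, 9]) = 111111111111011111111110111111111101111111110 (45 bits)


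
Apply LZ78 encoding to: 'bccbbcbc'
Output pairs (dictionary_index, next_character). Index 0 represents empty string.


LZ78 encoding steps:
Dictionary: {0: ''}
Step 1: w='' (idx 0), next='b' -> output (0, 'b'), add 'b' as idx 1
Step 2: w='' (idx 0), next='c' -> output (0, 'c'), add 'c' as idx 2
Step 3: w='c' (idx 2), next='b' -> output (2, 'b'), add 'cb' as idx 3
Step 4: w='b' (idx 1), next='c' -> output (1, 'c'), add 'bc' as idx 4
Step 5: w='bc' (idx 4), end of input -> output (4, '')


Encoded: [(0, 'b'), (0, 'c'), (2, 'b'), (1, 'c'), (4, '')]


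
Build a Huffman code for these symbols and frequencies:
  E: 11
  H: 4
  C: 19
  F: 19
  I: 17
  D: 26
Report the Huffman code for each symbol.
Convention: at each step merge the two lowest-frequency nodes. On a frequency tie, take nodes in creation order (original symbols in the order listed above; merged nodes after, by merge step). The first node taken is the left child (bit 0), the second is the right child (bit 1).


Huffman tree construction:
Step 1: Merge H(4) + E(11) = 15
Step 2: Merge (H+E)(15) + I(17) = 32
Step 3: Merge C(19) + F(19) = 38
Step 4: Merge D(26) + ((H+E)+I)(32) = 58
Step 5: Merge (C+F)(38) + (D+((H+E)+I))(58) = 96
Read each symbol's code off the tree from the root (left child = 0, right child = 1).

Codes:
  E: 1101 (length 4)
  H: 1100 (length 4)
  C: 00 (length 2)
  F: 01 (length 2)
  I: 111 (length 3)
  D: 10 (length 2)
Average code length: 239/96 = 2.4896 bits/symbol


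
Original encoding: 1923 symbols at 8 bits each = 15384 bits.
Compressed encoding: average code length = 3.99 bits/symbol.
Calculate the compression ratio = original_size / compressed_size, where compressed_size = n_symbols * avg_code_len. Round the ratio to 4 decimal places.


original_size = n_symbols * orig_bits = 1923 * 8 = 15384 bits
compressed_size = n_symbols * avg_code_len = 1923 * 3.99 = 7672.77 bits
ratio = original_size / compressed_size = 15384 / 7672.77 = 2.005

Compression ratio = 2.005


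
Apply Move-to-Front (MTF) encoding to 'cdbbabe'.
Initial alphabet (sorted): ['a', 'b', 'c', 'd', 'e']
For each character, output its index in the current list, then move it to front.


MTF encoding:
'c': index 2 in ['a', 'b', 'c', 'd', 'e'] -> ['c', 'a', 'b', 'd', 'e']
'd': index 3 in ['c', 'a', 'b', 'd', 'e'] -> ['d', 'c', 'a', 'b', 'e']
'b': index 3 in ['d', 'c', 'a', 'b', 'e'] -> ['b', 'd', 'c', 'a', 'e']
'b': index 0 in ['b', 'd', 'c', 'a', 'e'] -> ['b', 'd', 'c', 'a', 'e']
'a': index 3 in ['b', 'd', 'c', 'a', 'e'] -> ['a', 'b', 'd', 'c', 'e']
'b': index 1 in ['a', 'b', 'd', 'c', 'e'] -> ['b', 'a', 'd', 'c', 'e']
'e': index 4 in ['b', 'a', 'd', 'c', 'e'] -> ['e', 'b', 'a', 'd', 'c']


Output: [2, 3, 3, 0, 3, 1, 4]


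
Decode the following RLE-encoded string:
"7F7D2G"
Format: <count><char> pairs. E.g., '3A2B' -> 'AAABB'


Expanding each <count><char> pair:
  7F -> 'FFFFFFF'
  7D -> 'DDDDDDD'
  2G -> 'GG'

Decoded = FFFFFFFDDDDDDDGG


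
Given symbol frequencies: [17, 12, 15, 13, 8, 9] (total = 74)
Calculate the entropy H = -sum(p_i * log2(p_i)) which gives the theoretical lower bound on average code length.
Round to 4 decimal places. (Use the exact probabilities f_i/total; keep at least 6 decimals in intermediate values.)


Per-symbol terms -p_i * log2(p_i) with p_i = f_i/74:
  p = 17/74 = 0.229730: log2(p) = -2.121991, -p*log2(p) = 0.487484
  p = 12/74 = 0.162162: log2(p) = -2.624491, -p*log2(p) = 0.425593
  p = 15/74 = 0.202703: log2(p) = -2.302563, -p*log2(p) = 0.466736
  p = 13/74 = 0.175676: log2(p) = -2.509014, -p*log2(p) = 0.440773
  p = 8/74 = 0.108108: log2(p) = -3.209453, -p*log2(p) = 0.346968
  p = 9/74 = 0.121622: log2(p) = -3.039528, -p*log2(p) = 0.369672
H = 0.487484 + 0.425593 + 0.466736 + 0.440773 + 0.346968 + 0.369672 = 2.537226

H = 2.5372 bits/symbol


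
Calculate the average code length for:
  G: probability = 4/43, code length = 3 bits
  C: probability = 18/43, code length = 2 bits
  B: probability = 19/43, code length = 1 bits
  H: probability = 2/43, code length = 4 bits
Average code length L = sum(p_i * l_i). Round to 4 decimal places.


Weighted contributions p_i * l_i:
  G: (4/43) * 3 = 12/43
  C: (18/43) * 2 = 36/43
  B: (19/43) * 1 = 19/43
  H: (2/43) * 4 = 8/43
Sum = (12 + 36 + 19 + 8)/43 = 75/43

L = 75/43 = 1.7442 bits/symbol


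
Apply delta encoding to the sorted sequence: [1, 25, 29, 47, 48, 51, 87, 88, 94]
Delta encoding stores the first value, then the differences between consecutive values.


First value: 1
Deltas:
  25 - 1 = 24
  29 - 25 = 4
  47 - 29 = 18
  48 - 47 = 1
  51 - 48 = 3
  87 - 51 = 36
  88 - 87 = 1
  94 - 88 = 6


Delta encoded: [1, 24, 4, 18, 1, 3, 36, 1, 6]


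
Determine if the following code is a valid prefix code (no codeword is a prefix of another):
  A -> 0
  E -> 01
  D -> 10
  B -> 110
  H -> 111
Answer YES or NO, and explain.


Checking each pair (does one codeword prefix another?):
  A='0' vs E='01': prefix -- VIOLATION

NO -- this is NOT a valid prefix code. A (0) is a prefix of E (01).


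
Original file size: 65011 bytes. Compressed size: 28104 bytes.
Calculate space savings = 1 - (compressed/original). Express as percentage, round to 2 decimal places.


ratio = compressed/original = 28104/65011 = 0.432296
savings = 1 - ratio = 1 - 0.432296 = 0.567704
as a percentage: 0.567704 * 100 = 56.77%

Space savings = 1 - 28104/65011 = 56.77%


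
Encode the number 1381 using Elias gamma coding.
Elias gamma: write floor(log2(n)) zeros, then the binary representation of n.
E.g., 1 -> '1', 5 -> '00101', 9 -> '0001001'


num_bits = floor(log2(1381)) + 1 = 11
leading_zeros = num_bits - 1 = 10
binary(1381) = 10101100101

Elias gamma(1381) = '0000000000' + '10101100101' = 000000000010101100101 (21 bits)


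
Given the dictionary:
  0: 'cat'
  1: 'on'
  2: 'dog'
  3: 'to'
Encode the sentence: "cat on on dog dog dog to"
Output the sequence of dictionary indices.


Look up each word in the dictionary:
  'cat' -> 0
  'on' -> 1
  'on' -> 1
  'dog' -> 2
  'dog' -> 2
  'dog' -> 2
  'to' -> 3

Encoded: [0, 1, 1, 2, 2, 2, 3]


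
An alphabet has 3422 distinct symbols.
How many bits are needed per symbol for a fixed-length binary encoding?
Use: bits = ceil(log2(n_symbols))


log2(3422) = 11.7406
Bracket: 2^11 = 2048 < 3422 <= 2^12 = 4096
So ceil(log2(3422)) = 12

bits = ceil(log2(3422)) = ceil(11.7406) = 12 bits
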